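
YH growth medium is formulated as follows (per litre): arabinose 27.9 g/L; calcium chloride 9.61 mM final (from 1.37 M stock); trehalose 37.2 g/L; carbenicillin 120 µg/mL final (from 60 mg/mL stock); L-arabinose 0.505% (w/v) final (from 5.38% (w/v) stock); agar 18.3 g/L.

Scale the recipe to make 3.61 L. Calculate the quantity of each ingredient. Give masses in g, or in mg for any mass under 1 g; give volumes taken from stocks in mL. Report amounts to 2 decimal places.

Working volume: 3.61 L.
arabinose: 27.9 g/L × 3.61 L = 100.72 g
calcium chloride: V = C2·V2/C1 = 9.61 mM × 3610 mL ÷ 1370 mM = 25.32 mL
trehalose: 37.2 g/L × 3.61 L = 134.29 g
carbenicillin: C1V1 = C2V2 → 120 µg/mL × 3610 mL ÷ 60000 µg/mL = 7.22 mL
L-arabinose: C1V1 = C2V2 → 0.505% ÷ 5.38% × 3610 mL = 338.86 mL
agar: 18.3 g/L × 3.61 L = 66.06 g

arabinose 100.72 g; calcium chloride 25.32 mL; trehalose 134.29 g; carbenicillin 7.22 mL; L-arabinose 338.86 mL; agar 66.06 g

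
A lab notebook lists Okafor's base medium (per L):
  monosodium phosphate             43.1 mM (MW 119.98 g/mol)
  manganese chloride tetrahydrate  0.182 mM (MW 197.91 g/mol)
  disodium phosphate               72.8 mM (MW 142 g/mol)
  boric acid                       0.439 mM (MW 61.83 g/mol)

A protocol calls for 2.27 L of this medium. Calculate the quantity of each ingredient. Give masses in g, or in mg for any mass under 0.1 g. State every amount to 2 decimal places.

monosodium phosphate 11.74 g; manganese chloride tetrahydrate 81.76 mg; disodium phosphate 23.47 g; boric acid 61.62 mg

Scale factor relative to 1 L: 2.27.
monosodium phosphate: 43.1 mmol/L × 119.98 g/mol × 2.27 L ÷ 1000 = 11.74 g
manganese chloride tetrahydrate: 0.182 mmol/L × 197.91 mg/mmol × 2.27 L = 81.76 mg
disodium phosphate: 72.8 mmol/L × 142 g/mol × 2.27 L ÷ 1000 = 23.47 g
boric acid: 0.439 mmol/L × 61.83 mg/mmol × 2.27 L = 61.62 mg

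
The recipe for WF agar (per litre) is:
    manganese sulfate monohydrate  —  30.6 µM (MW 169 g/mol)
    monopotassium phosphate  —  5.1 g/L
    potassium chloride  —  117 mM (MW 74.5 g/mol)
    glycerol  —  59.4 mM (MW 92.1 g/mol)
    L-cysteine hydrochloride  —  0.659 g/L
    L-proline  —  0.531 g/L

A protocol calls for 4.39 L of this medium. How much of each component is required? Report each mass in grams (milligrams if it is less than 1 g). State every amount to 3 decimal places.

Working volume: 4.39 L.
manganese sulfate monohydrate: 30.6 µmol/L × 169 g/mol × 4.39 L ÷ 1000 = 22.702 mg
monopotassium phosphate: 5.1 g/L × 4.39 L = 22.389 g
potassium chloride: 117 mmol/L × 74.5 g/mol × 4.39 L ÷ 1000 = 38.265 g
glycerol: 59.4 mmol/L × 92.1 g/mol × 4.39 L ÷ 1000 = 24.017 g
L-cysteine hydrochloride: 0.659 g/L × 4.39 L = 2.893 g
L-proline: 0.531 g/L × 4.39 L = 2.331 g

manganese sulfate monohydrate 22.702 mg; monopotassium phosphate 22.389 g; potassium chloride 38.265 g; glycerol 24.017 g; L-cysteine hydrochloride 2.893 g; L-proline 2.331 g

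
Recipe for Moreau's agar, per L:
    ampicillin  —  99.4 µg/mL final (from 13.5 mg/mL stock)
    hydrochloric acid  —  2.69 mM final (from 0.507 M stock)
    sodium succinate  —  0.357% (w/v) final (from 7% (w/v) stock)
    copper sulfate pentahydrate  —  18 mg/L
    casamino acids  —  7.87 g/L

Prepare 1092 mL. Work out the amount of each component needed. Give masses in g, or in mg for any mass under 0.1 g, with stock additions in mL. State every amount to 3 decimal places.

Target volume = 1092 mL = 1.092 L.
ampicillin: C1V1 = C2V2 → 99.4 µg/mL × 1092 mL ÷ 13500 µg/mL = 8.040 mL
hydrochloric acid: dilute stock: 2.69 mM × 1092 mL ÷ 507 mM = 5.794 mL
sodium succinate: dilute stock: 0.357% ÷ 7% × 1092 mL = 55.692 mL
copper sulfate pentahydrate: 18 mg/L × 1.092 L = 19.656 mg
casamino acids: 7.87 g/L × 1.092 L = 8.594 g

ampicillin 8.040 mL; hydrochloric acid 5.794 mL; sodium succinate 55.692 mL; copper sulfate pentahydrate 19.656 mg; casamino acids 8.594 g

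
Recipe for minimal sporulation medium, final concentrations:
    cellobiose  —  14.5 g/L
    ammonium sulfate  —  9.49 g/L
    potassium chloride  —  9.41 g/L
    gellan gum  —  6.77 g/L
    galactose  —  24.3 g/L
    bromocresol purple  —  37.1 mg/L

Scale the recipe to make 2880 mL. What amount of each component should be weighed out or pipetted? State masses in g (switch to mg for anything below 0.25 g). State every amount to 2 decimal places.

Target volume = 2880 mL = 2.88 L.
cellobiose: 14.5 g/L × 2.88 L = 41.76 g
ammonium sulfate: 9.49 g/L × 2.88 L = 27.33 g
potassium chloride: 9.41 g/L × 2.88 L = 27.10 g
gellan gum: 6.77 g/L × 2.88 L = 19.50 g
galactose: 24.3 g/L × 2.88 L = 69.98 g
bromocresol purple: 37.1 mg/L × 2.88 L = 106.85 mg

cellobiose 41.76 g; ammonium sulfate 27.33 g; potassium chloride 27.10 g; gellan gum 19.50 g; galactose 69.98 g; bromocresol purple 106.85 mg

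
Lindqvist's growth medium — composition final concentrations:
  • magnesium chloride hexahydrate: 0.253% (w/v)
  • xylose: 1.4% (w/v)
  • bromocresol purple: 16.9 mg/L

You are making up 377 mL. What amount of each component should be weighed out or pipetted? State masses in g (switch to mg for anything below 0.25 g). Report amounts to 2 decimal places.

magnesium chloride hexahydrate 0.95 g; xylose 5.28 g; bromocresol purple 6.37 mg

Scale factor relative to 1 L: 0.377.
magnesium chloride hexahydrate: 0.253 g per 100 mL × 377 mL ÷ 100 = 0.95 g
xylose: 1.4% w/v = 14 g/L → 14 × 0.377 L = 5.28 g
bromocresol purple: 16.9 mg/L × 0.377 L = 6.37 mg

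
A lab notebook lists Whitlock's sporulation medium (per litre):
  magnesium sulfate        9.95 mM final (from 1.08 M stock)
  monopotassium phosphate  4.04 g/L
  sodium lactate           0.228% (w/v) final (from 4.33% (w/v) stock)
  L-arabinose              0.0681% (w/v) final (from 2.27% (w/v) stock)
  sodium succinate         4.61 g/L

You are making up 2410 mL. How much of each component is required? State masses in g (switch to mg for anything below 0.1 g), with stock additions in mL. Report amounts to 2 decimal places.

magnesium sulfate 22.20 mL; monopotassium phosphate 9.74 g; sodium lactate 126.90 mL; L-arabinose 72.30 mL; sodium succinate 11.11 g

Target volume = 2410 mL = 2.41 L.
magnesium sulfate: C1V1 = C2V2 → 9.95 mM × 2410 mL ÷ 1080 mM = 22.20 mL
monopotassium phosphate: 4.04 g/L × 2.41 L = 9.74 g
sodium lactate: C1V1 = C2V2 → 0.228% ÷ 4.33% × 2410 mL = 126.90 mL
L-arabinose: C1V1 = C2V2 → 0.0681% ÷ 2.27% × 2410 mL = 72.30 mL
sodium succinate: 4.61 g/L × 2.41 L = 11.11 g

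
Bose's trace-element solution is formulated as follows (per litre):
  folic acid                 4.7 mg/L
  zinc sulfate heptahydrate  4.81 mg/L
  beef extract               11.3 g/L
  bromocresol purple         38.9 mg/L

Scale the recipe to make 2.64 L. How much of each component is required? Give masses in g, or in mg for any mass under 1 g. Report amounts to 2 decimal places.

folic acid 12.41 mg; zinc sulfate heptahydrate 12.70 mg; beef extract 29.83 g; bromocresol purple 102.70 mg

Working volume: 2.64 L.
folic acid: 4.7 mg/L × 2.64 L = 12.41 mg
zinc sulfate heptahydrate: 4.81 mg/L × 2.64 L = 12.70 mg
beef extract: 11.3 g/L × 2.64 L = 29.83 g
bromocresol purple: 38.9 mg/L × 2.64 L = 102.70 mg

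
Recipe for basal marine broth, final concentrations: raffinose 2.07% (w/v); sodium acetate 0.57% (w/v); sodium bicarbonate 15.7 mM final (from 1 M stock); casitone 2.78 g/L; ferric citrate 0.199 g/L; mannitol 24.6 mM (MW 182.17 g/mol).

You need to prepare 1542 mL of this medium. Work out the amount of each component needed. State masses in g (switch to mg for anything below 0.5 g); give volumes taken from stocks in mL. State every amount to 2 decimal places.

Working volume: 1542 mL = 1.542 L.
raffinose: 2.07 g per 100 mL × 1542 mL ÷ 100 = 31.92 g
sodium acetate: 0.57 g per 100 mL × 1542 mL ÷ 100 = 8.79 g
sodium bicarbonate: dilute stock: 15.7 mM × 1542 mL ÷ 1000 mM = 24.21 mL
casitone: 2.78 g/L × 1.542 L = 4.29 g
ferric citrate: 0.199 g/L × 1.542 L = 0.306858 g = 306.86 mg
mannitol: 24.6 mmol/L × 182.17 g/mol × 1.542 L ÷ 1000 = 6.91 g

raffinose 31.92 g; sodium acetate 8.79 g; sodium bicarbonate 24.21 mL; casitone 4.29 g; ferric citrate 306.86 mg; mannitol 6.91 g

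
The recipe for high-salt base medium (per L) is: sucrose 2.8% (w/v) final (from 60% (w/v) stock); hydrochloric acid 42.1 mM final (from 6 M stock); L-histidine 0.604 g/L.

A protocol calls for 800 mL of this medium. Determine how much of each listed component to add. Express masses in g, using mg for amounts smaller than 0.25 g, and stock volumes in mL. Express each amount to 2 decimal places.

Target volume = 800 mL = 0.8 L.
sucrose: dilute stock: 2.8% ÷ 60% × 800 mL = 37.33 mL
hydrochloric acid: V = C2·V2/C1 = 42.1 mM × 800 mL ÷ 6000 mM = 5.61 mL
L-histidine: 0.604 g/L × 0.8 L = 0.48 g

sucrose 37.33 mL; hydrochloric acid 5.61 mL; L-histidine 0.48 g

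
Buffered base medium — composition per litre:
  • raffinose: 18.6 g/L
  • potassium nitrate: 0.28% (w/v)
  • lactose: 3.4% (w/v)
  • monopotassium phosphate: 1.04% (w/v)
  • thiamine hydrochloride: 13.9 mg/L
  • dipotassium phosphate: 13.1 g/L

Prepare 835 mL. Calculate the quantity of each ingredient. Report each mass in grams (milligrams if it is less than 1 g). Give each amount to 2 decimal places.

raffinose 15.53 g; potassium nitrate 2.34 g; lactose 28.39 g; monopotassium phosphate 8.68 g; thiamine hydrochloride 11.61 mg; dipotassium phosphate 10.94 g

Scale factor relative to 1 L: 0.835.
raffinose: 18.6 g/L × 0.835 L = 15.53 g
potassium nitrate: 0.28% w/v = 2.8 g/L → 2.8 × 0.835 L = 2.34 g
lactose: 3.4 g per 100 mL × 835 mL ÷ 100 = 28.39 g
monopotassium phosphate: 1.04% w/v = 10.4 g/L → 10.4 × 0.835 L = 8.68 g
thiamine hydrochloride: 13.9 mg/L × 0.835 L = 11.61 mg
dipotassium phosphate: 13.1 g/L × 0.835 L = 10.94 g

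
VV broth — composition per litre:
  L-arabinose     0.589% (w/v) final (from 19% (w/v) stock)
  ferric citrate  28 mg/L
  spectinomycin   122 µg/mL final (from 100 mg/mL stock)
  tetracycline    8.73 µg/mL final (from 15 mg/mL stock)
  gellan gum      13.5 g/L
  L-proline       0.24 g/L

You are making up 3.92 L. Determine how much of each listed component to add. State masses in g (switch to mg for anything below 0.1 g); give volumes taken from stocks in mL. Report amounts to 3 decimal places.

Working volume: 3.92 L.
L-arabinose: V = C2·V2/C1 = 0.589% ÷ 19% × 3920 mL = 121.520 mL
ferric citrate: 28 mg/L × 3.92 L = 109.76 mg = 0.110 g
spectinomycin: V = C2·V2/C1 = 122 µg/mL × 3920 mL ÷ 100000 µg/mL = 4.782 mL
tetracycline: C1V1 = C2V2 → 8.73 µg/mL × 3920 mL ÷ 15000 µg/mL = 2.281 mL
gellan gum: 13.5 g/L × 3.92 L = 52.920 g
L-proline: 0.24 g/L × 3.92 L = 0.941 g

L-arabinose 121.520 mL; ferric citrate 0.110 g; spectinomycin 4.782 mL; tetracycline 2.281 mL; gellan gum 52.920 g; L-proline 0.941 g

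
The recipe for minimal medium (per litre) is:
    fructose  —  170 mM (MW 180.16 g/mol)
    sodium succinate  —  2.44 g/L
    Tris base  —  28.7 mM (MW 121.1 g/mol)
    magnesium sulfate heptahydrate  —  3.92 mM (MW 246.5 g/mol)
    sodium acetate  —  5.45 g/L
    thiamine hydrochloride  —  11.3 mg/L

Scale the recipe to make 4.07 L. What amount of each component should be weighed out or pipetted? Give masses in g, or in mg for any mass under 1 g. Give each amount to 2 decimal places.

fructose 124.65 g; sodium succinate 9.93 g; Tris base 14.15 g; magnesium sulfate heptahydrate 3.93 g; sodium acetate 22.18 g; thiamine hydrochloride 45.99 mg

Working volume: 4.07 L.
fructose: 170 mmol/L × 180.16 g/mol × 4.07 L ÷ 1000 = 124.65 g
sodium succinate: 2.44 g/L × 4.07 L = 9.93 g
Tris base: 28.7 mmol/L × 121.1 g/mol × 4.07 L ÷ 1000 = 14.15 g
magnesium sulfate heptahydrate: 3.92 mmol/L × 246.5 g/mol × 4.07 L ÷ 1000 = 3.93 g
sodium acetate: 5.45 g/L × 4.07 L = 22.18 g
thiamine hydrochloride: 11.3 mg/L × 4.07 L = 45.99 mg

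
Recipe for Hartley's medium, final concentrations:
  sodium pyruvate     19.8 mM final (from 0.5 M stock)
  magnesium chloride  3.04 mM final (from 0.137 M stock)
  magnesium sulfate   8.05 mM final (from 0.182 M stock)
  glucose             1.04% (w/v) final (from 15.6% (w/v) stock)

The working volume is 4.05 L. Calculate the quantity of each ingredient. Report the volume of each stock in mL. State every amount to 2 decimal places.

Scale factor relative to 1 L: 4.05.
sodium pyruvate: V = C2·V2/C1 = 19.8 mM × 4050 mL ÷ 500 mM = 160.38 mL
magnesium chloride: C1V1 = C2V2 → 3.04 mM × 4050 mL ÷ 137 mM = 89.87 mL
magnesium sulfate: dilute stock: 8.05 mM × 4050 mL ÷ 182 mM = 179.13 mL
glucose: V = C2·V2/C1 = 1.04% ÷ 15.6% × 4050 mL = 270.00 mL

sodium pyruvate 160.38 mL; magnesium chloride 89.87 mL; magnesium sulfate 179.13 mL; glucose 270.00 mL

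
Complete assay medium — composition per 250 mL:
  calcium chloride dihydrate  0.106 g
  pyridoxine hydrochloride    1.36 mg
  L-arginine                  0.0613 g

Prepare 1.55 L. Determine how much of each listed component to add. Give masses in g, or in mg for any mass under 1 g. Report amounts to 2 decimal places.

Scale factor = 1550 mL / 250 mL = 6.2.
calcium chloride dihydrate: 0.106 g × (1550 mL / 250 mL) = 0.6572 g = 657.20 mg
pyridoxine hydrochloride: 1.36 mg × (1550 mL / 250 mL) = 8.43 mg
L-arginine: 0.0613 g × (1550 mL / 250 mL) = 0.38006 g = 380.06 mg

calcium chloride dihydrate 657.20 mg; pyridoxine hydrochloride 8.43 mg; L-arginine 380.06 mg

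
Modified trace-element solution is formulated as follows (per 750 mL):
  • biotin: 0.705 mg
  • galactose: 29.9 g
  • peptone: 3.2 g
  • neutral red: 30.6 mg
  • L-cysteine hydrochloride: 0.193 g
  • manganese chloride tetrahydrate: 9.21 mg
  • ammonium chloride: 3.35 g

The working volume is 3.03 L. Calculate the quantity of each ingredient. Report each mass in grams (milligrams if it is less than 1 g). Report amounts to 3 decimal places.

Scale factor = 3030 mL / 750 mL = 4.04.
biotin: 0.705 mg × (3030 mL / 750 mL) = 2.848 mg
galactose: 29.9 g × (3030 mL / 750 mL) = 120.796 g
peptone: 3.2 g × (3030 mL / 750 mL) = 12.928 g
neutral red: 30.6 mg × (3030 mL / 750 mL) = 123.624 mg
L-cysteine hydrochloride: 0.193 g × (3030 mL / 750 mL) = 0.77972 g = 779.720 mg
manganese chloride tetrahydrate: 9.21 mg × (3030 mL / 750 mL) = 37.208 mg
ammonium chloride: 3.35 g × (3030 mL / 750 mL) = 13.534 g

biotin 2.848 mg; galactose 120.796 g; peptone 12.928 g; neutral red 123.624 mg; L-cysteine hydrochloride 779.720 mg; manganese chloride tetrahydrate 37.208 mg; ammonium chloride 13.534 g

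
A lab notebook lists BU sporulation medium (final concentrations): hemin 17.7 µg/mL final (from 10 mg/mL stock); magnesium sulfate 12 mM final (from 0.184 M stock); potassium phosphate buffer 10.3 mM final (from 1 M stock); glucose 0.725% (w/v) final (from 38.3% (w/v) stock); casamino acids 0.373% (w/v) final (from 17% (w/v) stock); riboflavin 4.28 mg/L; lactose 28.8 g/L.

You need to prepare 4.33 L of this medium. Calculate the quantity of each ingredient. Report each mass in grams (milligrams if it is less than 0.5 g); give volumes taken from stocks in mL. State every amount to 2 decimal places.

hemin 7.66 mL; magnesium sulfate 282.39 mL; potassium phosphate buffer 44.60 mL; glucose 81.96 mL; casamino acids 95.01 mL; riboflavin 18.53 mg; lactose 124.70 g

Working volume: 4.33 L.
hemin: C1V1 = C2V2 → 17.7 µg/mL × 4330 mL ÷ 10000 µg/mL = 7.66 mL
magnesium sulfate: V = C2·V2/C1 = 12 mM × 4330 mL ÷ 184 mM = 282.39 mL
potassium phosphate buffer: dilute stock: 10.3 mM × 4330 mL ÷ 1000 mM = 44.60 mL
glucose: V = C2·V2/C1 = 0.725% ÷ 38.3% × 4330 mL = 81.96 mL
casamino acids: V = C2·V2/C1 = 0.373% ÷ 17% × 4330 mL = 95.01 mL
riboflavin: 4.28 mg/L × 4.33 L = 18.53 mg
lactose: 28.8 g/L × 4.33 L = 124.70 g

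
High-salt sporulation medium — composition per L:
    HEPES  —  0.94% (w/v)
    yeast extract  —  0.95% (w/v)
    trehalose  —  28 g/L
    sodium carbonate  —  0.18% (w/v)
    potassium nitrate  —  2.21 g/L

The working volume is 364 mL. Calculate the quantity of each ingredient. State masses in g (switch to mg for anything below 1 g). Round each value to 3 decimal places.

Target volume = 364 mL = 0.364 L.
HEPES: 0.94 g per 100 mL × 364 mL ÷ 100 = 3.422 g
yeast extract: 0.95 g per 100 mL × 364 mL ÷ 100 = 3.458 g
trehalose: 28 g/L × 0.364 L = 10.192 g
sodium carbonate: 0.18% w/v = 1.8 g/L → 1.8 × 0.364 L = 0.6552 g = 655.200 mg
potassium nitrate: 2.21 g/L × 0.364 L = 0.80444 g = 804.440 mg

HEPES 3.422 g; yeast extract 3.458 g; trehalose 10.192 g; sodium carbonate 655.200 mg; potassium nitrate 804.440 mg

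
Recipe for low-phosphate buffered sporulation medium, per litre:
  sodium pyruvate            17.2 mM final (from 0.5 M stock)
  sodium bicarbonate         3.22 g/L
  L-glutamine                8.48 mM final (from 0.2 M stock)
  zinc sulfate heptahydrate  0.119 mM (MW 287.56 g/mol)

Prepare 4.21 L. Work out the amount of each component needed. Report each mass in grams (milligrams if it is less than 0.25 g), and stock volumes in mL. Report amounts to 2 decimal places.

sodium pyruvate 144.82 mL; sodium bicarbonate 13.56 g; L-glutamine 178.50 mL; zinc sulfate heptahydrate 144.06 mg

Working volume: 4.21 L.
sodium pyruvate: V = C2·V2/C1 = 17.2 mM × 4210 mL ÷ 500 mM = 144.82 mL
sodium bicarbonate: 3.22 g/L × 4.21 L = 13.56 g
L-glutamine: V = C2·V2/C1 = 8.48 mM × 4210 mL ÷ 200 mM = 178.50 mL
zinc sulfate heptahydrate: 0.119 mmol/L × 287.56 mg/mmol × 4.21 L = 144.06 mg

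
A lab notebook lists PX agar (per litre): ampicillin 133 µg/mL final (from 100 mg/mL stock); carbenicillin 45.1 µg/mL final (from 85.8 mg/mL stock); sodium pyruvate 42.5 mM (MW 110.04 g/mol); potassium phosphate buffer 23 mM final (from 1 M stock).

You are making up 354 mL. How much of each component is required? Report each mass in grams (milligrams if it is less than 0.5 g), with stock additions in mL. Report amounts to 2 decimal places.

Scale factor relative to 1 L: 0.354.
ampicillin: dilute stock: 133 µg/mL × 354 mL ÷ 100000 µg/mL = 0.47 mL
carbenicillin: C1V1 = C2V2 → 45.1 µg/mL × 354 mL ÷ 85800 µg/mL = 0.19 mL
sodium pyruvate: 42.5 mmol/L × 110.04 g/mol × 0.354 L ÷ 1000 = 1.66 g
potassium phosphate buffer: dilute stock: 23 mM × 354 mL ÷ 1000 mM = 8.14 mL

ampicillin 0.47 mL; carbenicillin 0.19 mL; sodium pyruvate 1.66 g; potassium phosphate buffer 8.14 mL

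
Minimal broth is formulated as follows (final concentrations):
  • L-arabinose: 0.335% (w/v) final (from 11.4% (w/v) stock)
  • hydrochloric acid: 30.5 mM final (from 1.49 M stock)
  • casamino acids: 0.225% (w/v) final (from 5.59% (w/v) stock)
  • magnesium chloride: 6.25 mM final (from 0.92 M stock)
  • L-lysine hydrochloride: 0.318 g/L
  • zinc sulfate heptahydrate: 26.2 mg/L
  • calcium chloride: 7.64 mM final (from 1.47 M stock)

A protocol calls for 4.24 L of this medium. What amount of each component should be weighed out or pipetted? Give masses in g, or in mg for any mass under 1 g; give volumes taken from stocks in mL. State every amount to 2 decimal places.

L-arabinose 124.60 mL; hydrochloric acid 86.79 mL; casamino acids 170.66 mL; magnesium chloride 28.80 mL; L-lysine hydrochloride 1.35 g; zinc sulfate heptahydrate 111.09 mg; calcium chloride 22.04 mL

Scale factor relative to 1 L: 4.24.
L-arabinose: C1V1 = C2V2 → 0.335% ÷ 11.4% × 4240 mL = 124.60 mL
hydrochloric acid: V = C2·V2/C1 = 30.5 mM × 4240 mL ÷ 1490 mM = 86.79 mL
casamino acids: C1V1 = C2V2 → 0.225% ÷ 5.59% × 4240 mL = 170.66 mL
magnesium chloride: V = C2·V2/C1 = 6.25 mM × 4240 mL ÷ 920 mM = 28.80 mL
L-lysine hydrochloride: 0.318 g/L × 4.24 L = 1.35 g
zinc sulfate heptahydrate: 26.2 mg/L × 4.24 L = 111.09 mg
calcium chloride: V = C2·V2/C1 = 7.64 mM × 4240 mL ÷ 1470 mM = 22.04 mL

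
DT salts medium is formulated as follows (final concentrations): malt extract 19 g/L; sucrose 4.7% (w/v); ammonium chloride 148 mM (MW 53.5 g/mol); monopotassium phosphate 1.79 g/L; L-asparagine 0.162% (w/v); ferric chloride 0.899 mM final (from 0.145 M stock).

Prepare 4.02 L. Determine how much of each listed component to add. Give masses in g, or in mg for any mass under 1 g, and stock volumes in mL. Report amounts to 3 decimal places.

Scale factor relative to 1 L: 4.02.
malt extract: 19 g/L × 4.02 L = 76.380 g
sucrose: 4.7 g per 100 mL × 4020 mL ÷ 100 = 188.940 g
ammonium chloride: 148 mmol/L × 53.5 g/mol × 4.02 L ÷ 1000 = 31.830 g
monopotassium phosphate: 1.79 g/L × 4.02 L = 7.196 g
L-asparagine: 0.162% w/v = 1.62 g/L → 1.62 × 4.02 L = 6.512 g
ferric chloride: dilute stock: 0.899 mM × 4020 mL ÷ 145 mM = 24.924 mL

malt extract 76.380 g; sucrose 188.940 g; ammonium chloride 31.830 g; monopotassium phosphate 7.196 g; L-asparagine 6.512 g; ferric chloride 24.924 mL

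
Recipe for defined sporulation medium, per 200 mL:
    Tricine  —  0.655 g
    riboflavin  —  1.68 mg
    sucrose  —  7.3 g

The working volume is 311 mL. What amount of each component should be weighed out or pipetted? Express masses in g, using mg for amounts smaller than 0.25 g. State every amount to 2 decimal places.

Tricine 1.02 g; riboflavin 2.61 mg; sucrose 11.35 g

Ratio of target to recipe volume: 311 / 200 = 1.555.
Tricine: 0.655 g × (311 mL / 200 mL) = 1.02 g
riboflavin: 1.68 mg × (311 mL / 200 mL) = 2.61 mg
sucrose: 7.3 g × (311 mL / 200 mL) = 11.35 g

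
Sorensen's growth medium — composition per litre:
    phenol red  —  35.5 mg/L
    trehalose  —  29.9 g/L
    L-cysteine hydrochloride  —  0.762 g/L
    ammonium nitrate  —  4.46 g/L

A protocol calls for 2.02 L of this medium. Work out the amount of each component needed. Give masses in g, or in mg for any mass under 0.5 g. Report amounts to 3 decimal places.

phenol red 71.710 mg; trehalose 60.398 g; L-cysteine hydrochloride 1.539 g; ammonium nitrate 9.009 g

Scale factor relative to 1 L: 2.02.
phenol red: 35.5 mg/L × 2.02 L = 71.710 mg
trehalose: 29.9 g/L × 2.02 L = 60.398 g
L-cysteine hydrochloride: 0.762 g/L × 2.02 L = 1.539 g
ammonium nitrate: 4.46 g/L × 2.02 L = 9.009 g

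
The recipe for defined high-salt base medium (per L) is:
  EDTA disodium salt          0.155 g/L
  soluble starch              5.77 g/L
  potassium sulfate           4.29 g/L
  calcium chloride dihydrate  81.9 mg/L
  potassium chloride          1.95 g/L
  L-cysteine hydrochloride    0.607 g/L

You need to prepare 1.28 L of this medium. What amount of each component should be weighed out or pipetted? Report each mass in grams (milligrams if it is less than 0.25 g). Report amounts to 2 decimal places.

EDTA disodium salt 198.40 mg; soluble starch 7.39 g; potassium sulfate 5.49 g; calcium chloride dihydrate 104.83 mg; potassium chloride 2.50 g; L-cysteine hydrochloride 0.78 g

Working volume: 1.28 L.
EDTA disodium salt: 0.155 g/L × 1.28 L = 0.1984 g = 198.40 mg
soluble starch: 5.77 g/L × 1.28 L = 7.39 g
potassium sulfate: 4.29 g/L × 1.28 L = 5.49 g
calcium chloride dihydrate: 81.9 mg/L × 1.28 L = 104.83 mg
potassium chloride: 1.95 g/L × 1.28 L = 2.50 g
L-cysteine hydrochloride: 0.607 g/L × 1.28 L = 0.78 g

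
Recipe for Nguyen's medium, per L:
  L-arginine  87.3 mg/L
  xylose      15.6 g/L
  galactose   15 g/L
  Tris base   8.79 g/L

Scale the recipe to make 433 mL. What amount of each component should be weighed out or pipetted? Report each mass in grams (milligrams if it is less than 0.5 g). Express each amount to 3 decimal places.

L-arginine 37.801 mg; xylose 6.755 g; galactose 6.495 g; Tris base 3.806 g

Target volume = 433 mL = 0.433 L.
L-arginine: 87.3 mg/L × 0.433 L = 37.801 mg
xylose: 15.6 g/L × 0.433 L = 6.755 g
galactose: 15 g/L × 0.433 L = 6.495 g
Tris base: 8.79 g/L × 0.433 L = 3.806 g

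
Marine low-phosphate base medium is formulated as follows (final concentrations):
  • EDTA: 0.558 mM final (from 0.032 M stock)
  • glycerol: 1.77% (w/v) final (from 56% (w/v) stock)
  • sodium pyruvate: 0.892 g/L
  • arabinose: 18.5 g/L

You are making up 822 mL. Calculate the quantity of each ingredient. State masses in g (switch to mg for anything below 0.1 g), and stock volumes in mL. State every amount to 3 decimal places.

EDTA 14.334 mL; glycerol 25.981 mL; sodium pyruvate 0.733 g; arabinose 15.207 g

Working volume: 822 mL = 0.822 L.
EDTA: dilute stock: 0.558 mM × 822 mL ÷ 32 mM = 14.334 mL
glycerol: C1V1 = C2V2 → 1.77% ÷ 56% × 822 mL = 25.981 mL
sodium pyruvate: 0.892 g/L × 0.822 L = 0.733 g
arabinose: 18.5 g/L × 0.822 L = 15.207 g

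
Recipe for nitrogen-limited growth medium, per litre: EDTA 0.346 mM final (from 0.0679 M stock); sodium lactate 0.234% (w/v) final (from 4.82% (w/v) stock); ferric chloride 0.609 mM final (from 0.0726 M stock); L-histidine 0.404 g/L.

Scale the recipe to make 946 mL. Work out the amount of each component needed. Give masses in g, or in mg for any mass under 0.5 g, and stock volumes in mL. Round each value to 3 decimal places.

Scale factor relative to 1 L: 0.946.
EDTA: V = C2·V2/C1 = 0.346 mM × 946 mL ÷ 67.9 mM = 4.821 mL
sodium lactate: C1V1 = C2V2 → 0.234% ÷ 4.82% × 946 mL = 45.926 mL
ferric chloride: dilute stock: 0.609 mM × 946 mL ÷ 72.6 mM = 7.935 mL
L-histidine: 0.404 g/L × 0.946 L = 0.382184 g = 382.184 mg

EDTA 4.821 mL; sodium lactate 45.926 mL; ferric chloride 7.935 mL; L-histidine 382.184 mg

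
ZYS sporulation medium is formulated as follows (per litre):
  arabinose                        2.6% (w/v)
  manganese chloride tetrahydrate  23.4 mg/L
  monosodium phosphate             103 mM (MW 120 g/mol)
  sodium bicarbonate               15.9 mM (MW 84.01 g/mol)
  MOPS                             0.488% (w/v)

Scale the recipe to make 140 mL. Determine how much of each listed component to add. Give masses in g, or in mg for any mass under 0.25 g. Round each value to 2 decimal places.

arabinose 3.64 g; manganese chloride tetrahydrate 3.28 mg; monosodium phosphate 1.73 g; sodium bicarbonate 187.01 mg; MOPS 0.68 g

Scale factor relative to 1 L: 0.14.
arabinose: 2.6 g per 100 mL × 140 mL ÷ 100 = 3.64 g
manganese chloride tetrahydrate: 23.4 mg/L × 0.14 L = 3.28 mg
monosodium phosphate: 103 mmol/L × 120 g/mol × 0.14 L ÷ 1000 = 1.73 g
sodium bicarbonate: 15.9 mmol/L × 84.01 mg/mmol × 0.14 L = 187.01 mg
MOPS: 0.488 g per 100 mL × 140 mL ÷ 100 = 0.68 g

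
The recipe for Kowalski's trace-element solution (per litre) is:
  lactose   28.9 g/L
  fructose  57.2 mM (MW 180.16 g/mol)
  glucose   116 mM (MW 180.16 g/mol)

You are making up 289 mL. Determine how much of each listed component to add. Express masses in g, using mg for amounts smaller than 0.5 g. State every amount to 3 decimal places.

Scale factor relative to 1 L: 0.289.
lactose: 28.9 g/L × 0.289 L = 8.352 g
fructose: 57.2 mmol/L × 180.16 g/mol × 0.289 L ÷ 1000 = 2.978 g
glucose: 116 mmol/L × 180.16 g/mol × 0.289 L ÷ 1000 = 6.040 g

lactose 8.352 g; fructose 2.978 g; glucose 6.040 g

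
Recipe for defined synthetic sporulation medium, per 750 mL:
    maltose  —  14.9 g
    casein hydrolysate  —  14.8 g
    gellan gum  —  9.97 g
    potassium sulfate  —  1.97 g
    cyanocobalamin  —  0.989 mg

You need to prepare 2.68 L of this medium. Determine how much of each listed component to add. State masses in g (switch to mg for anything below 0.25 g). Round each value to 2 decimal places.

Scale factor = 2680 mL / 750 mL = 3.57333.
maltose: 14.9 g × (2680 mL / 750 mL) = 53.24 g
casein hydrolysate: 14.8 g × (2680 mL / 750 mL) = 52.89 g
gellan gum: 9.97 g × (2680 mL / 750 mL) = 35.63 g
potassium sulfate: 1.97 g × (2680 mL / 750 mL) = 7.04 g
cyanocobalamin: 0.989 mg × (2680 mL / 750 mL) = 3.53 mg

maltose 53.24 g; casein hydrolysate 52.89 g; gellan gum 35.63 g; potassium sulfate 7.04 g; cyanocobalamin 3.53 mg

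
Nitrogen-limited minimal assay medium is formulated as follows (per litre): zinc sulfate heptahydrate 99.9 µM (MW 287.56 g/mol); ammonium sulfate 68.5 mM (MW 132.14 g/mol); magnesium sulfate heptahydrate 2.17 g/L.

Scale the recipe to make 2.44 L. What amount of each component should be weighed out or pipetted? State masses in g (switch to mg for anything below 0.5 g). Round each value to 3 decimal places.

Working volume: 2.44 L.
zinc sulfate heptahydrate: 99.9 µmol/L × 287.56 g/mol × 2.44 L ÷ 1000 = 70.094 mg
ammonium sulfate: 68.5 mmol/L × 132.14 g/mol × 2.44 L ÷ 1000 = 22.086 g
magnesium sulfate heptahydrate: 2.17 g/L × 2.44 L = 5.295 g

zinc sulfate heptahydrate 70.094 mg; ammonium sulfate 22.086 g; magnesium sulfate heptahydrate 5.295 g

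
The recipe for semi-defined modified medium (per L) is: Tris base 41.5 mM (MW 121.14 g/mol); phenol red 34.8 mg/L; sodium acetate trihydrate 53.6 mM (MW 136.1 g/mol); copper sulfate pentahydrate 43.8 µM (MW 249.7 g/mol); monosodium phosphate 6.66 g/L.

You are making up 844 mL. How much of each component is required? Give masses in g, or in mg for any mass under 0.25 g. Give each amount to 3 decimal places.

Tris base 4.243 g; phenol red 29.371 mg; sodium acetate trihydrate 6.157 g; copper sulfate pentahydrate 9.231 mg; monosodium phosphate 5.621 g

Working volume: 844 mL = 0.844 L.
Tris base: 41.5 mmol/L × 121.14 g/mol × 0.844 L ÷ 1000 = 4.243 g
phenol red: 34.8 mg/L × 0.844 L = 29.371 mg
sodium acetate trihydrate: 53.6 mmol/L × 136.1 g/mol × 0.844 L ÷ 1000 = 6.157 g
copper sulfate pentahydrate: 43.8 µmol/L × 249.7 g/mol × 0.844 L ÷ 1000 = 9.231 mg
monosodium phosphate: 6.66 g/L × 0.844 L = 5.621 g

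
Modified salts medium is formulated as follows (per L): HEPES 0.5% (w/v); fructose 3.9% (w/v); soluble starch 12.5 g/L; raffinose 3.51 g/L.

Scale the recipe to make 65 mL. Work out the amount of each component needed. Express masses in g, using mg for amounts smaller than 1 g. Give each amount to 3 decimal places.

HEPES 325.000 mg; fructose 2.535 g; soluble starch 812.500 mg; raffinose 228.150 mg

Target volume = 65 mL = 0.065 L.
HEPES: 0.5% w/v = 5 g/L → 5 × 0.065 L = 0.325 g = 325.000 mg
fructose: 3.9% w/v = 39 g/L → 39 × 0.065 L = 2.535 g
soluble starch: 12.5 g/L × 0.065 L = 0.8125 g = 812.500 mg
raffinose: 3.51 g/L × 0.065 L = 0.22815 g = 228.150 mg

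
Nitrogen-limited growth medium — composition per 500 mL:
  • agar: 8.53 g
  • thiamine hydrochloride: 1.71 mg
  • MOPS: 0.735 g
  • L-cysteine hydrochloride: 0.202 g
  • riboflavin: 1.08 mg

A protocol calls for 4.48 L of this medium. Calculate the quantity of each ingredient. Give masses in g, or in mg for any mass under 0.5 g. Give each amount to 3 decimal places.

agar 76.429 g; thiamine hydrochloride 15.322 mg; MOPS 6.586 g; L-cysteine hydrochloride 1.810 g; riboflavin 9.677 mg

Ratio of target to recipe volume: 4480 / 500 = 8.96.
agar: 8.53 g × (4480 mL / 500 mL) = 76.429 g
thiamine hydrochloride: 1.71 mg × (4480 mL / 500 mL) = 15.322 mg
MOPS: 0.735 g × (4480 mL / 500 mL) = 6.586 g
L-cysteine hydrochloride: 0.202 g × (4480 mL / 500 mL) = 1.810 g
riboflavin: 1.08 mg × (4480 mL / 500 mL) = 9.677 mg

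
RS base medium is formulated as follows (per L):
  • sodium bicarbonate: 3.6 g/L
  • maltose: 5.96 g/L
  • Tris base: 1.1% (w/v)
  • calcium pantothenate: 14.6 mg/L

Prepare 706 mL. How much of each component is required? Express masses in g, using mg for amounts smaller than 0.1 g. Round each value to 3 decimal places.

sodium bicarbonate 2.542 g; maltose 4.208 g; Tris base 7.766 g; calcium pantothenate 10.308 mg

Scale factor relative to 1 L: 0.706.
sodium bicarbonate: 3.6 g/L × 0.706 L = 2.542 g
maltose: 5.96 g/L × 0.706 L = 4.208 g
Tris base: 1.1% w/v = 11 g/L → 11 × 0.706 L = 7.766 g
calcium pantothenate: 14.6 mg/L × 0.706 L = 10.308 mg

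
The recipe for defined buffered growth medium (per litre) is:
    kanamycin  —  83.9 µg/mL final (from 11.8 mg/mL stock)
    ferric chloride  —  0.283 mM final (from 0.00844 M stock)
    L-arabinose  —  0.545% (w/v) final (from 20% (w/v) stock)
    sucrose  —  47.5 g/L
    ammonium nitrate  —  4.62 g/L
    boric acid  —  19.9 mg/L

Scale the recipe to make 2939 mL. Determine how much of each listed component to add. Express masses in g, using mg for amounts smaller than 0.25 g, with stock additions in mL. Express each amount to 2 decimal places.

kanamycin 20.90 mL; ferric chloride 98.55 mL; L-arabinose 80.09 mL; sucrose 139.60 g; ammonium nitrate 13.58 g; boric acid 58.49 mg

Scale factor relative to 1 L: 2.939.
kanamycin: dilute stock: 83.9 µg/mL × 2939 mL ÷ 11800 µg/mL = 20.90 mL
ferric chloride: C1V1 = C2V2 → 0.283 mM × 2939 mL ÷ 8.44 mM = 98.55 mL
L-arabinose: dilute stock: 0.545% ÷ 20% × 2939 mL = 80.09 mL
sucrose: 47.5 g/L × 2.939 L = 139.60 g
ammonium nitrate: 4.62 g/L × 2.939 L = 13.58 g
boric acid: 19.9 mg/L × 2.939 L = 58.49 mg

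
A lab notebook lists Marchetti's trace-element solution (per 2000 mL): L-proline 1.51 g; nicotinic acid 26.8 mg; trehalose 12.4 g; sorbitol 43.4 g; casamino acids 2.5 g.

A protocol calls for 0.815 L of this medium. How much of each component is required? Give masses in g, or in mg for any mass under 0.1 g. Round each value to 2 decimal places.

L-proline 0.62 g; nicotinic acid 10.92 mg; trehalose 5.05 g; sorbitol 17.69 g; casamino acids 1.02 g

Ratio of target to recipe volume: 815 / 2000 = 0.4075.
L-proline: 1.51 g × (815 mL / 2000 mL) = 0.62 g
nicotinic acid: 26.8 mg × (815 mL / 2000 mL) = 10.92 mg
trehalose: 12.4 g × (815 mL / 2000 mL) = 5.05 g
sorbitol: 43.4 g × (815 mL / 2000 mL) = 17.69 g
casamino acids: 2.5 g × (815 mL / 2000 mL) = 1.02 g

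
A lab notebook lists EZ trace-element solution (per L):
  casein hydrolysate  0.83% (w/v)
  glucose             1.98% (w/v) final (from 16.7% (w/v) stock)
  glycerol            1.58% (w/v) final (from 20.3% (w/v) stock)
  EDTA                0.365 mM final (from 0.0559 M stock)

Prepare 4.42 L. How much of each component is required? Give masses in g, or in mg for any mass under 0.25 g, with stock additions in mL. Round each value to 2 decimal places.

casein hydrolysate 36.69 g; glucose 524.05 mL; glycerol 344.02 mL; EDTA 28.86 mL

Scale factor relative to 1 L: 4.42.
casein hydrolysate: 0.83% w/v = 8.3 g/L → 8.3 × 4.42 L = 36.69 g
glucose: dilute stock: 1.98% ÷ 16.7% × 4420 mL = 524.05 mL
glycerol: V = C2·V2/C1 = 1.58% ÷ 20.3% × 4420 mL = 344.02 mL
EDTA: dilute stock: 0.365 mM × 4420 mL ÷ 55.9 mM = 28.86 mL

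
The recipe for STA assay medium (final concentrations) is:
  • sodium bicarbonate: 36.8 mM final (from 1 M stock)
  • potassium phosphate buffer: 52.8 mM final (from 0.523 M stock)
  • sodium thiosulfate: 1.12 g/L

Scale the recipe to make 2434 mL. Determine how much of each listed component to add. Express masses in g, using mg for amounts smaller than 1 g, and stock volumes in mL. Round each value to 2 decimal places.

Working volume: 2434 mL = 2.434 L.
sodium bicarbonate: dilute stock: 36.8 mM × 2434 mL ÷ 1000 mM = 89.57 mL
potassium phosphate buffer: dilute stock: 52.8 mM × 2434 mL ÷ 523 mM = 245.73 mL
sodium thiosulfate: 1.12 g/L × 2.434 L = 2.73 g

sodium bicarbonate 89.57 mL; potassium phosphate buffer 245.73 mL; sodium thiosulfate 2.73 g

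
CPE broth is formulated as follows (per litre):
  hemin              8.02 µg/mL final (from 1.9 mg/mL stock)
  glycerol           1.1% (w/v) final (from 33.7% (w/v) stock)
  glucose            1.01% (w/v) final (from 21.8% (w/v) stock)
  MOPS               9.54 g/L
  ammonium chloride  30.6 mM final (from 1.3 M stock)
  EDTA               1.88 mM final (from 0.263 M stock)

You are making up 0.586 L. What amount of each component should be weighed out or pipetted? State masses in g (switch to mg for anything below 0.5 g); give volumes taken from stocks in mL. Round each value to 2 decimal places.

hemin 2.47 mL; glycerol 19.13 mL; glucose 27.15 mL; MOPS 5.59 g; ammonium chloride 13.79 mL; EDTA 4.19 mL

Working volume: 0.586 L.
hemin: dilute stock: 8.02 µg/mL × 586 mL ÷ 1900 µg/mL = 2.47 mL
glycerol: V = C2·V2/C1 = 1.1% ÷ 33.7% × 586 mL = 19.13 mL
glucose: V = C2·V2/C1 = 1.01% ÷ 21.8% × 586 mL = 27.15 mL
MOPS: 9.54 g/L × 0.586 L = 5.59 g
ammonium chloride: V = C2·V2/C1 = 30.6 mM × 586 mL ÷ 1300 mM = 13.79 mL
EDTA: C1V1 = C2V2 → 1.88 mM × 586 mL ÷ 263 mM = 4.19 mL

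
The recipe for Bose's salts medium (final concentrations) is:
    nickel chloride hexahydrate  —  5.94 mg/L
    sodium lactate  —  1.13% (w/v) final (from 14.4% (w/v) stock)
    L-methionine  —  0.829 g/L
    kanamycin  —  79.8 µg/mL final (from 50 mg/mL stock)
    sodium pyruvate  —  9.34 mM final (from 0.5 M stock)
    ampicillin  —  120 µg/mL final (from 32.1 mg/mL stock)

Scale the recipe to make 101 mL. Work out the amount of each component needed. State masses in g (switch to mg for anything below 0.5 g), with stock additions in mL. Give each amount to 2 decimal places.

Working volume: 101 mL = 0.101 L.
nickel chloride hexahydrate: 5.94 mg/L × 0.101 L = 0.60 mg
sodium lactate: V = C2·V2/C1 = 1.13% ÷ 14.4% × 101 mL = 7.93 mL
L-methionine: 0.829 g/L × 0.101 L = 0.083729 g = 83.73 mg
kanamycin: C1V1 = C2V2 → 79.8 µg/mL × 101 mL ÷ 50000 µg/mL = 0.16 mL
sodium pyruvate: V = C2·V2/C1 = 9.34 mM × 101 mL ÷ 500 mM = 1.89 mL
ampicillin: V = C2·V2/C1 = 120 µg/mL × 101 mL ÷ 32100 µg/mL = 0.38 mL

nickel chloride hexahydrate 0.60 mg; sodium lactate 7.93 mL; L-methionine 83.73 mg; kanamycin 0.16 mL; sodium pyruvate 1.89 mL; ampicillin 0.38 mL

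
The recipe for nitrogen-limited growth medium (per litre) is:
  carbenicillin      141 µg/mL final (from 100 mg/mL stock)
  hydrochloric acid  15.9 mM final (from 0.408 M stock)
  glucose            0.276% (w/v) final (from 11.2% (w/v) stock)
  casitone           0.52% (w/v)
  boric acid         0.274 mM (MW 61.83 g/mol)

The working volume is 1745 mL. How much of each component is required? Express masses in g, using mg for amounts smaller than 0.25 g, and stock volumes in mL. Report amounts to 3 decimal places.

carbenicillin 2.460 mL; hydrochloric acid 68.004 mL; glucose 43.002 mL; casitone 9.074 g; boric acid 29.563 mg

Scale factor relative to 1 L: 1.745.
carbenicillin: C1V1 = C2V2 → 141 µg/mL × 1745 mL ÷ 100000 µg/mL = 2.460 mL
hydrochloric acid: C1V1 = C2V2 → 15.9 mM × 1745 mL ÷ 408 mM = 68.004 mL
glucose: dilute stock: 0.276% ÷ 11.2% × 1745 mL = 43.002 mL
casitone: 0.52 g per 100 mL × 1745 mL ÷ 100 = 9.074 g
boric acid: 0.274 mmol/L × 61.83 mg/mmol × 1.745 L = 29.563 mg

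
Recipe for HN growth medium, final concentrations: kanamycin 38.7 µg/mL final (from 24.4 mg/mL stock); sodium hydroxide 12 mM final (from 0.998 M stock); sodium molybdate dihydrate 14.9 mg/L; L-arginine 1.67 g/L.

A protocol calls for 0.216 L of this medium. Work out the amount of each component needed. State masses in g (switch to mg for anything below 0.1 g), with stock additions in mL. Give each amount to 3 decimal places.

Scale factor relative to 1 L: 0.216.
kanamycin: dilute stock: 38.7 µg/mL × 216 mL ÷ 24400 µg/mL = 0.343 mL
sodium hydroxide: dilute stock: 12 mM × 216 mL ÷ 998 mM = 2.597 mL
sodium molybdate dihydrate: 14.9 mg/L × 0.216 L = 3.218 mg
L-arginine: 1.67 g/L × 0.216 L = 0.361 g

kanamycin 0.343 mL; sodium hydroxide 2.597 mL; sodium molybdate dihydrate 3.218 mg; L-arginine 0.361 g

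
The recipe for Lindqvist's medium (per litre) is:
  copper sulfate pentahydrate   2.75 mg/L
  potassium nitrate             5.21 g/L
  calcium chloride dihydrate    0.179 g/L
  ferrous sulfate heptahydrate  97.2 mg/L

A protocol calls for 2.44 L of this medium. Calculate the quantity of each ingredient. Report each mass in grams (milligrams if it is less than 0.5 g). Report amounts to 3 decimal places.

Scale factor relative to 1 L: 2.44.
copper sulfate pentahydrate: 2.75 mg/L × 2.44 L = 6.710 mg
potassium nitrate: 5.21 g/L × 2.44 L = 12.712 g
calcium chloride dihydrate: 0.179 g/L × 2.44 L = 0.43676 g = 436.760 mg
ferrous sulfate heptahydrate: 97.2 mg/L × 2.44 L = 237.168 mg

copper sulfate pentahydrate 6.710 mg; potassium nitrate 12.712 g; calcium chloride dihydrate 436.760 mg; ferrous sulfate heptahydrate 237.168 mg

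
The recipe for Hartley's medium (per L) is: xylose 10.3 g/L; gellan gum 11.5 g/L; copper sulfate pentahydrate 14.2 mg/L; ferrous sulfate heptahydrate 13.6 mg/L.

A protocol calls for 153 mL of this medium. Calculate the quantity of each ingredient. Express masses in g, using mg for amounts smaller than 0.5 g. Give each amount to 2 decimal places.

Working volume: 153 mL = 0.153 L.
xylose: 10.3 g/L × 0.153 L = 1.58 g
gellan gum: 11.5 g/L × 0.153 L = 1.76 g
copper sulfate pentahydrate: 14.2 mg/L × 0.153 L = 2.17 mg
ferrous sulfate heptahydrate: 13.6 mg/L × 0.153 L = 2.08 mg

xylose 1.58 g; gellan gum 1.76 g; copper sulfate pentahydrate 2.17 mg; ferrous sulfate heptahydrate 2.08 mg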